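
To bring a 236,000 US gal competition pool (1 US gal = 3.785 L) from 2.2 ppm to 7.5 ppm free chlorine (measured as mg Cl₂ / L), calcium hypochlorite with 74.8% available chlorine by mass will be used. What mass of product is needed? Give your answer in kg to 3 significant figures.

Volume: 236,000 US gal × 3.785 L/gal = 893,260 L.
Chlorine deficit: 7.5 − 2.2 = 5.3 ppm = 5.3 mg/L as Cl₂.
Cl₂ equivalent needed: 5.3 mg/L × 893,260 L = 4,734,000 mg = 4734 g.
Product at 74.8% available chlorine: 4734 / 0.748 = 6329 g.

6.33 kg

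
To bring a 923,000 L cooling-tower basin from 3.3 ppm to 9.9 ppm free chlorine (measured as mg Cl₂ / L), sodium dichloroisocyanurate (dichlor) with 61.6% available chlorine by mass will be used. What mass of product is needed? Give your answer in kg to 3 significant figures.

9.89 kg

Chlorine deficit: 9.9 − 3.3 = 6.6 ppm = 6.6 mg/L as Cl₂.
Cl₂ equivalent needed: 6.6 mg/L × 923,000 L = 6,092,000 mg = 6092 g.
Product at 61.6% available chlorine: 6092 / 0.616 = 9889 g.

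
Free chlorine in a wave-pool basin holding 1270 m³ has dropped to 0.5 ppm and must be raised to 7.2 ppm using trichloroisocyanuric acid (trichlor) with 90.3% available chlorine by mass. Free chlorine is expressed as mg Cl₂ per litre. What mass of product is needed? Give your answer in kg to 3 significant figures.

9.42 kg

Volume: 1270 m³ = 1,270,000 L.
Chlorine deficit: 7.2 − 0.5 = 6.7 ppm = 6.7 mg/L as Cl₂.
Cl₂ equivalent needed: 6.7 mg/L × 1,270,000 L = 8,509,000 mg = 8509 g.
Product at 90.3% available chlorine: 8509 / 0.903 = 9423 g.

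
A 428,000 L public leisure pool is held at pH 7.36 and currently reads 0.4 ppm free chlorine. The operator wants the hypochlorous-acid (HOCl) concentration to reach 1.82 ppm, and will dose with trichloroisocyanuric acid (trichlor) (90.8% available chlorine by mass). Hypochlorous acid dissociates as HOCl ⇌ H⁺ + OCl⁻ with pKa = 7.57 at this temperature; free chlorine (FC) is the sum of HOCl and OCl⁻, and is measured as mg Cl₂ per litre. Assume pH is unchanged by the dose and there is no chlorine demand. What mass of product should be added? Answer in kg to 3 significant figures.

[OCl⁻]/[HOCl] = 10^(pH − pKa) = 10^(7.36 − 7.57) = 0.6166; fraction as HOCl = 1/(1 + 0.6166) = 0.6186.
Free chlorine required for 1.82 ppm HOCl: 1.82 / 0.6186 = 2.942 ppm.
FC to add: 2.942 − 0.4 = 2.542 mg/L as Cl₂.
Cl₂ equivalent: 2.542 mg/L × 428,000 L = 1088 g.
Product at 90.8% available Cl: 1088 / 0.908 = 1198 g.

1.20 kg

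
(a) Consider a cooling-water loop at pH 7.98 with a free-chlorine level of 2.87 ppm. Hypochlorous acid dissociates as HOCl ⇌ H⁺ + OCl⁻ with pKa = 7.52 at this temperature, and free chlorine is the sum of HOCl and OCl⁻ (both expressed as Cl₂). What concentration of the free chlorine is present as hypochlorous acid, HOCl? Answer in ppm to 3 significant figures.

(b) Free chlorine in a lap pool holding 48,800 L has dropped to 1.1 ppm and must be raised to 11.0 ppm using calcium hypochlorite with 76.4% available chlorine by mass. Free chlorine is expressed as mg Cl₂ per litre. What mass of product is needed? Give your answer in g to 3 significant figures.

(a) [OCl⁻]/[HOCl] = 10^(pH − pKa) = 10^(7.98 − 7.52) = 10^0.46 = 2.884.
(a) Fraction as HOCl = 1 / (1 + 2.884) = 0.2575.
(a) HOCl = 0.2575 × 2.87 ppm = 0.7389 ppm.

(b) Chlorine deficit: 11.0 − 1.1 = 9.9 ppm = 9.9 mg/L as Cl₂.
(b) Cl₂ equivalent needed: 9.9 mg/L × 48,800 L = 483,100 mg = 483.1 g.
(b) Product at 76.4% available chlorine: 483.1 / 0.764 = 632.4 g.

(a) 0.739 ppm; (b) 632 g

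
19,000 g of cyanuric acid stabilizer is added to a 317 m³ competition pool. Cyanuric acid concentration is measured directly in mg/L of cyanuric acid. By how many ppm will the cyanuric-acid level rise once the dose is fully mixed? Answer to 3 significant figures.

59.9 ppm

Volume: 317 m³ = 317,000 L.
Rise: 19,000 g / 317,000 L × 1000 = 59.94 mg/L.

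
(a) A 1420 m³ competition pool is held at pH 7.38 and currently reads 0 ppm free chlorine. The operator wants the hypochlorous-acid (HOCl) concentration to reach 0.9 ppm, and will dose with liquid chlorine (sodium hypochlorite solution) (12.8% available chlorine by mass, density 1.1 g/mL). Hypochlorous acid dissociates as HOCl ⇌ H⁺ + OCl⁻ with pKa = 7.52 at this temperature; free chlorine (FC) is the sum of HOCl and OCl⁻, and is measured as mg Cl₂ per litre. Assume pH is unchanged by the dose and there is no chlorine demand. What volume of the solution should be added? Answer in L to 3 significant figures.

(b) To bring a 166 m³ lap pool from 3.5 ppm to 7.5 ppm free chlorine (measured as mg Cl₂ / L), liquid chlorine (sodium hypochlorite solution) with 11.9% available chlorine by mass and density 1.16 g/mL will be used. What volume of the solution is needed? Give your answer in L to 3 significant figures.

(a) 15.7 L; (b) 4.81 L

(a) Volume: 1420 m³ = 1,420,000 L.
(a) [OCl⁻]/[HOCl] = 10^(pH − pKa) = 10^(7.38 − 7.52) = 0.7244; fraction as HOCl = 1/(1 + 0.7244) = 0.5799.
(a) Free chlorine required for 0.9 ppm HOCl: 0.9 / 0.5799 = 1.552 ppm.
(a) FC to add: 1.552 − 0 = 1.552 mg/L as Cl₂.
(a) Cl₂ equivalent: 1.552 mg/L × 1,420,000 L = 2204 g.
(a) Product at 12.8% available Cl: 2204 / 0.128 = 17,220 g.
(a) Volume: 17,220 g ÷ 1.1 g/mL = 15,650 mL.

(b) Volume: 166 m³ = 166,000 L.
(b) Chlorine deficit: 7.5 − 3.5 = 4 ppm = 4 mg/L as Cl₂.
(b) Cl₂ equivalent needed: 4 mg/L × 166,000 L = 664,000 mg = 664 g.
(b) Product at 11.9% available chlorine: 664 / 0.119 = 5580 g.
(b) Volume at density 1.16 g/mL: 5580 g ÷ 1.16 g/mL = 4810 mL.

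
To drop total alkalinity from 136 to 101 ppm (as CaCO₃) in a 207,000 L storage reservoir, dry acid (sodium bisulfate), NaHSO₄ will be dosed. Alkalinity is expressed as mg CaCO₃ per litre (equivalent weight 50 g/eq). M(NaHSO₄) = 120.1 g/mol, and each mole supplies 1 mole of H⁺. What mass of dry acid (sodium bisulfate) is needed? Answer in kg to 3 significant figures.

Alkalinity to neutralize: (136 − 101) = 35 mg/L as CaCO₃ × 207,000 L = 7245 g as CaCO₃.
Equivalents of H⁺ required: 7245 ÷ 50 g/eq = 144.9 eq = 144.9 mol NaHSO₄.
Mass of NaHSO₄: 144.9 × 120.1 = 17,400 g.

17.4 kg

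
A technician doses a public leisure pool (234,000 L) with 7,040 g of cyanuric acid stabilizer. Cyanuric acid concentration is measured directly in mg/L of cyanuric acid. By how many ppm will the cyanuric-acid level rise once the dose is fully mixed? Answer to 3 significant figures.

30.1 ppm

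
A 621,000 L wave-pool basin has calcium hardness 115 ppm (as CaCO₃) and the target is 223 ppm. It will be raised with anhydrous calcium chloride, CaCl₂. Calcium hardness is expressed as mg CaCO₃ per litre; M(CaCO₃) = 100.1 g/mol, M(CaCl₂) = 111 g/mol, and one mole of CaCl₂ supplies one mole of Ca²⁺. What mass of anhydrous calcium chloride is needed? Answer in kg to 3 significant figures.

74.4 kg

Hardness to add: (223 − 115) = 108 mg/L as CaCO₃ × 621,000 L = 67,070 g as CaCO₃.
Moles of Ca²⁺ (1 mol Ca²⁺ ≡ 1 mol CaCO₃): 67,070 / 100.1 g/mol = 670 mol.
Mass of CaCl₂: 670 × 111 = 74,370 g.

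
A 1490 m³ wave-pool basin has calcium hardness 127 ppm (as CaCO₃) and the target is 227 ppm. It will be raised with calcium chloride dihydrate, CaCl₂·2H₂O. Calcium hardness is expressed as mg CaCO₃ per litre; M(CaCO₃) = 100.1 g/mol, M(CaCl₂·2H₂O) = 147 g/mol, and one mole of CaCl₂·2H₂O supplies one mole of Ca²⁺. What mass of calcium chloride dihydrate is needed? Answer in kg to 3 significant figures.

219 kg

Volume: 1490 m³ = 1,490,000 L.
Hardness to add: (227 − 127) = 100 mg/L as CaCO₃ × 1,490,000 L = 149,000 g as CaCO₃.
Moles of Ca²⁺ (1 mol Ca²⁺ ≡ 1 mol CaCO₃): 149,000 / 100.1 g/mol = 1489 mol.
Mass of CaCl₂·2H₂O: 1489 × 147 = 218,800 g.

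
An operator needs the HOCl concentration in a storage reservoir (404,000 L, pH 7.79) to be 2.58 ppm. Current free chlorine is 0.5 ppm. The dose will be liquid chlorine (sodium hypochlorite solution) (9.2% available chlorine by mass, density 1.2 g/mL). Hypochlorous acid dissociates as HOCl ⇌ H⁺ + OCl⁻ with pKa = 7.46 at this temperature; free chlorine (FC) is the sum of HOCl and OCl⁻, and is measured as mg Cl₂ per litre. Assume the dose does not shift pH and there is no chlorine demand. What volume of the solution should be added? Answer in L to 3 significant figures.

27.8 L

[OCl⁻]/[HOCl] = 10^(pH − pKa) = 10^(7.79 − 7.46) = 2.138; fraction as HOCl = 1/(1 + 2.138) = 0.3187.
Free chlorine required for 2.58 ppm HOCl: 2.58 / 0.3187 = 8.096 ppm.
FC to add: 8.096 − 0.5 = 7.596 mg/L as Cl₂.
Cl₂ equivalent: 7.596 mg/L × 404,000 L = 3069 g.
Product at 9.2% available Cl: 3069 / 0.092 = 33,360 g.
Volume: 33,360 g ÷ 1.2 g/mL = 27,800 mL.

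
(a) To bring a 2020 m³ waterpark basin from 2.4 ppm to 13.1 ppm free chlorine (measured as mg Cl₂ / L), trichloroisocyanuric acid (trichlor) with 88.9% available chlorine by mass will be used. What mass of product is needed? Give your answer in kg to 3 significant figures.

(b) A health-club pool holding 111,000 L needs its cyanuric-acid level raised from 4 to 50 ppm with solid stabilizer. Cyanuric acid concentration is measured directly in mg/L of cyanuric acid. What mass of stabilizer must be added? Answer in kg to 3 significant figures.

(a) Volume: 2020 m³ = 2,020,000 L.
(a) Chlorine deficit: 13.1 − 2.4 = 10.7 ppm = 10.7 mg/L as Cl₂.
(a) Cl₂ equivalent needed: 10.7 mg/L × 2,020,000 L = 21,610,000 mg = 21,610 g.
(a) Product at 88.9% available chlorine: 21,610 / 0.889 = 24,310 g.

(b) CYA to add: (50 − 4) = 46 mg/L × 111,000 L = 5106 g cyanuric acid.

(a) 24.3 kg; (b) 5.11 kg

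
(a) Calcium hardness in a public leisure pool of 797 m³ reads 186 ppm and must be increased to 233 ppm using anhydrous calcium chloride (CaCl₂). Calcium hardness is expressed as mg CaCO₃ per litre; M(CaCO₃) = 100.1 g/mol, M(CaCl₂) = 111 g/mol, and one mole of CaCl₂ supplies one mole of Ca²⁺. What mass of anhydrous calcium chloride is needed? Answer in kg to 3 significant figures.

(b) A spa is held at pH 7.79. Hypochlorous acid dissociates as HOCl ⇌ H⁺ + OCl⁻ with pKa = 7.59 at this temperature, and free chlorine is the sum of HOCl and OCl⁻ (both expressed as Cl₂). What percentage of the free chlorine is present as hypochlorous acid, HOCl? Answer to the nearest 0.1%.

(a) Volume: 797 m³ = 797,000 L.
(a) Hardness to add: (233 − 186) = 47 mg/L as CaCO₃ × 797,000 L = 37,460 g as CaCO₃.
(a) Moles of Ca²⁺ (1 mol Ca²⁺ ≡ 1 mol CaCO₃): 37,460 / 100.1 g/mol = 374.2 mol.
(a) Mass of CaCl₂: 374.2 × 111 = 41,540 g.

(b) [OCl⁻]/[HOCl] = 10^(pH − pKa) = 10^(7.79 − 7.59) = 10^0.20 = 1.585.
(b) Fraction as HOCl = 1 / (1 + 1.585) = 0.3869.

(a) 41.5 kg; (b) 38.7%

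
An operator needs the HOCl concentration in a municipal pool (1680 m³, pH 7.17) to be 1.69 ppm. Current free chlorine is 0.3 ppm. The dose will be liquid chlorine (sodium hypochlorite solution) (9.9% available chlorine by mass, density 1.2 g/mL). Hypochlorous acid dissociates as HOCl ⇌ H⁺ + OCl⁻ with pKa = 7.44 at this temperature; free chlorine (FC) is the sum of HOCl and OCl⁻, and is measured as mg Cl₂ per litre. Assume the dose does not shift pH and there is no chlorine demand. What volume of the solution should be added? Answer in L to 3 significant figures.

Volume: 1680 m³ = 1,680,000 L.
[OCl⁻]/[HOCl] = 10^(pH − pKa) = 10^(7.17 − 7.44) = 0.537; fraction as HOCl = 1/(1 + 0.537) = 0.6506.
Free chlorine required for 1.69 ppm HOCl: 1.69 / 0.6506 = 2.598 ppm.
FC to add: 2.598 − 0.3 = 2.298 mg/L as Cl₂.
Cl₂ equivalent: 2.298 mg/L × 1,680,000 L = 3860 g.
Product at 9.9% available Cl: 3860 / 0.099 = 38,990 g.
Volume: 38,990 g ÷ 1.2 g/mL = 32,490 mL.

32.5 L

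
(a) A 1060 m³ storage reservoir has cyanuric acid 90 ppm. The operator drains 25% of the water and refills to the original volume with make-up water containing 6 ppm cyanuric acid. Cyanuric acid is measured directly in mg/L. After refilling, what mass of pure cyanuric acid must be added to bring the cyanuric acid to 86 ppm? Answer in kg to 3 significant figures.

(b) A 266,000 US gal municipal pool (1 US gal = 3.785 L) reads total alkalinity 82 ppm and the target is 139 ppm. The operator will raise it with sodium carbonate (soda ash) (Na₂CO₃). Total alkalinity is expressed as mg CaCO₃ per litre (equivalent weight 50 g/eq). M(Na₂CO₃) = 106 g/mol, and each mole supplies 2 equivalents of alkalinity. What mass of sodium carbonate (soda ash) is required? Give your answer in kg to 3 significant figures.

(a) 18.0 kg; (b) 60.8 kg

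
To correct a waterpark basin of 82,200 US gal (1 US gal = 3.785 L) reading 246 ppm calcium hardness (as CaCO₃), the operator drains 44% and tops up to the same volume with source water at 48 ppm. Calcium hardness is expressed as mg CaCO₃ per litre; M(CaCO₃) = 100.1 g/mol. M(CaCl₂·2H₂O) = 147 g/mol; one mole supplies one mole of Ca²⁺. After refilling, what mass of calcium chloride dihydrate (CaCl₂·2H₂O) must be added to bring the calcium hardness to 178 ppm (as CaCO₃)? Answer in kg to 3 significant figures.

Volume: 82,200 US gal × 3.785 L/gal = 311,127 L.
After draining 44% and refilling: 246 × 0.56 + 48 × 0.44 = 158.88 ppm.
Deficit to target: 178 − 158.88 = 19.12 mg/L.
As CaCO₃: 19.12 mg/L × 311,127 L = 5949 g; ÷ 100.1 = 59.43 mol Ca²⁺.
Mass: 59.43 × 147 = 8736 g.

8.74 kg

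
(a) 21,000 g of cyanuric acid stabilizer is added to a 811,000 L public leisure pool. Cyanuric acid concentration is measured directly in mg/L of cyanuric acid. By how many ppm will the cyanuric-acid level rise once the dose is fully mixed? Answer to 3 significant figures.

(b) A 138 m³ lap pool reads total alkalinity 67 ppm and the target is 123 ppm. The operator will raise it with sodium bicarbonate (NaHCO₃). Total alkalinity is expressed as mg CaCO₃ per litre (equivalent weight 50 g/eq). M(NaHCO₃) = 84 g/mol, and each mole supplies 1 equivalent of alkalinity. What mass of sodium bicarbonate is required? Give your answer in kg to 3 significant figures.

(a) 25.9 ppm; (b) 13.0 kg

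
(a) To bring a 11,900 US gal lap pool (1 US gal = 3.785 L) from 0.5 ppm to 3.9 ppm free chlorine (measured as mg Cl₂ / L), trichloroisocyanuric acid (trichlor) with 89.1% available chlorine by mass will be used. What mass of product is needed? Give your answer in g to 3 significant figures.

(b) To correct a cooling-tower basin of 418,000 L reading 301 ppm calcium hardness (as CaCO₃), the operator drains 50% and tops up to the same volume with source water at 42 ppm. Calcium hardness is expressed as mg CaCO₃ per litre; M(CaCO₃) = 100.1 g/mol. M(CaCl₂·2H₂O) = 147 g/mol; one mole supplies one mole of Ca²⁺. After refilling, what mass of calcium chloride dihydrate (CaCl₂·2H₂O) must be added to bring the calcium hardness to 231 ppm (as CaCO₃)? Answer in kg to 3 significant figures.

(a) 172 g; (b) 36.5 kg

(a) Volume: 11,900 US gal × 3.785 L/gal = 45,042 L.
(a) Chlorine deficit: 3.9 − 0.5 = 3.4 ppm = 3.4 mg/L as Cl₂.
(a) Cl₂ equivalent needed: 3.4 mg/L × 45,042 L = 153,100 mg = 153.1 g.
(a) Product at 89.1% available chlorine: 153.1 / 0.891 = 171.9 g.

(b) After draining 50% and refilling: 301 × 0.50 + 42 × 0.50 = 171.5 ppm.
(b) Deficit to target: 231 − 171.5 = 59.5 mg/L.
(b) As CaCO₃: 59.5 mg/L × 418,000 L = 24,870 g; ÷ 100.1 = 248.5 mol Ca²⁺.
(b) Mass: 248.5 × 147 = 36,520 g.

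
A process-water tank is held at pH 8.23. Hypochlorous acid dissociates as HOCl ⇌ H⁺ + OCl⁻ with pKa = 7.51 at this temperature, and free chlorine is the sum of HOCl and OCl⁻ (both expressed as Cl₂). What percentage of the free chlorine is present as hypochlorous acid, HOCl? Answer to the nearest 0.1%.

[OCl⁻]/[HOCl] = 10^(pH − pKa) = 10^(8.23 − 7.51) = 10^0.72 = 5.248.
Fraction as HOCl = 1 / (1 + 5.248) = 0.16.

16.0%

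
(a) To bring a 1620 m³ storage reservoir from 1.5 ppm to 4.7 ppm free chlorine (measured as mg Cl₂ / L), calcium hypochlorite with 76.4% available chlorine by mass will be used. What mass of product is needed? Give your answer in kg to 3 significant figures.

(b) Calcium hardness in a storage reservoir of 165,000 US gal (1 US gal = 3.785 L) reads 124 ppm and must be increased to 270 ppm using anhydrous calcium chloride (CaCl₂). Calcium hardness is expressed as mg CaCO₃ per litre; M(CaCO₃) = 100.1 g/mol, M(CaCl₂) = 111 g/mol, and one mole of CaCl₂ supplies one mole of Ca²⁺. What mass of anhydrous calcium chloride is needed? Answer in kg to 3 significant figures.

(a) 6.79 kg; (b) 101 kg

(a) Volume: 1620 m³ = 1,620,000 L.
(a) Chlorine deficit: 4.7 − 1.5 = 3.2 ppm = 3.2 mg/L as Cl₂.
(a) Cl₂ equivalent needed: 3.2 mg/L × 1,620,000 L = 5,184,000 mg = 5184 g.
(a) Product at 76.4% available chlorine: 5184 / 0.764 = 6785 g.

(b) Volume: 165,000 US gal × 3.785 L/gal = 624,525 L.
(b) Hardness to add: (270 − 124) = 146 mg/L as CaCO₃ × 624,525 L = 91,180 g as CaCO₃.
(b) Moles of Ca²⁺ (1 mol Ca²⁺ ≡ 1 mol CaCO₃): 91,180 / 100.1 g/mol = 910.9 mol.
(b) Mass of CaCl₂: 910.9 × 111 = 101,100 g.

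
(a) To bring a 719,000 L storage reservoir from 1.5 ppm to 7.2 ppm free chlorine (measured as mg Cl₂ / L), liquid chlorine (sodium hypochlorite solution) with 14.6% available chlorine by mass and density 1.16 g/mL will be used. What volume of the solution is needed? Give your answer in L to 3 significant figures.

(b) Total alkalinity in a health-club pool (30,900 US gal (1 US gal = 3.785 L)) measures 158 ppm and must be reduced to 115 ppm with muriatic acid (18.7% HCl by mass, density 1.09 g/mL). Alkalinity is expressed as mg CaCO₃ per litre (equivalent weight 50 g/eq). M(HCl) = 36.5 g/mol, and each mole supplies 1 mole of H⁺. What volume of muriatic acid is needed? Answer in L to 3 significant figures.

(a) Chlorine deficit: 7.2 − 1.5 = 5.7 ppm = 5.7 mg/L as Cl₂.
(a) Cl₂ equivalent needed: 5.7 mg/L × 719,000 L = 4,098,000 mg = 4098 g.
(a) Product at 14.6% available chlorine: 4098 / 0.146 = 28,070 g.
(a) Volume at density 1.16 g/mL: 28,070 g ÷ 1.16 g/mL = 24,200 mL.

(b) Volume: 30,900 US gal × 3.785 L/gal = 116,956 L.
(b) Alkalinity to neutralize: (158 − 115) = 43 mg/L as CaCO₃ × 116,956 L = 5029 g as CaCO₃.
(b) Equivalents of H⁺ required: 5029 ÷ 50 g/eq = 100.6 eq = 100.6 mol HCl.
(b) Mass of HCl: 100.6 × 36.5 = 3671 g.
(b) Mass of 18.7% solution: 3671 / 0.187 = 19,630 g.
(b) Volume: 19,630 g ÷ 1.09 g/mL = 18,010 mL.

(a) 24.2 L; (b) 18.0 L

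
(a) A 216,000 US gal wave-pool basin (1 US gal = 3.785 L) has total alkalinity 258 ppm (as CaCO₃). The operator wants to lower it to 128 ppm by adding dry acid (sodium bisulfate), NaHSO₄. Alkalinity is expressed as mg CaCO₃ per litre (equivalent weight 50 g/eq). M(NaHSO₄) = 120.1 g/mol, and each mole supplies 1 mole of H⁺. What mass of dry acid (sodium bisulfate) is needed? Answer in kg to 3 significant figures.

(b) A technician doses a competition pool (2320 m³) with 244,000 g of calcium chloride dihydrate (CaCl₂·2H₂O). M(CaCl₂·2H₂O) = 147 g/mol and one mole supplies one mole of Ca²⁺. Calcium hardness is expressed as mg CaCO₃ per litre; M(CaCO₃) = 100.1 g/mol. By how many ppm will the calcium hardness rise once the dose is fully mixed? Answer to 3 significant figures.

(a) 255 kg; (b) 71.6 ppm

(a) Volume: 216,000 US gal × 3.785 L/gal = 817,560 L.
(a) Alkalinity to neutralize: (258 − 128) = 130 mg/L as CaCO₃ × 817,560 L = 106,300 g as CaCO₃.
(a) Equivalents of H⁺ required: 106,300 ÷ 50 g/eq = 2126 eq = 2126 mol NaHSO₄.
(a) Mass of NaHSO₄: 2126 × 120.1 = 255,300 g.

(b) Volume: 2320 m³ = 2,320,000 L.
(b) Moles of Ca²⁺: 244,000 g ÷ 147 g/mol = 1660 mol.
(b) As CaCO₃: 1660 mol × 100.1 g/mol = 166,200 g.
(b) Rise: 166,200 g / 2,320,000 L × 1000 = 71.62 mg/L.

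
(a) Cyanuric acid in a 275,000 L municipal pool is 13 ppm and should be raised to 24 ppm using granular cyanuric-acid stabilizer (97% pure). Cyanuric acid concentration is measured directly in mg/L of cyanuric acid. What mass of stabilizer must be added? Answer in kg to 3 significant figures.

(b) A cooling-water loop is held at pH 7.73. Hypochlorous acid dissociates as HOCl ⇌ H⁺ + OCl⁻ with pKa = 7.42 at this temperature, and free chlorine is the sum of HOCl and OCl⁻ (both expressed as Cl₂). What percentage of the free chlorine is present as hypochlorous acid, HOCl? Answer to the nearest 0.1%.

(a) 3.12 kg; (b) 32.9%

(a) CYA to add: (24 − 13) = 11 mg/L × 275,000 L = 3025 g cyanuric acid.
(a) At 97% purity: 3025 / 0.97 = 3119 g product.

(b) [OCl⁻]/[HOCl] = 10^(pH − pKa) = 10^(7.73 − 7.42) = 10^0.31 = 2.042.
(b) Fraction as HOCl = 1 / (1 + 2.042) = 0.3288.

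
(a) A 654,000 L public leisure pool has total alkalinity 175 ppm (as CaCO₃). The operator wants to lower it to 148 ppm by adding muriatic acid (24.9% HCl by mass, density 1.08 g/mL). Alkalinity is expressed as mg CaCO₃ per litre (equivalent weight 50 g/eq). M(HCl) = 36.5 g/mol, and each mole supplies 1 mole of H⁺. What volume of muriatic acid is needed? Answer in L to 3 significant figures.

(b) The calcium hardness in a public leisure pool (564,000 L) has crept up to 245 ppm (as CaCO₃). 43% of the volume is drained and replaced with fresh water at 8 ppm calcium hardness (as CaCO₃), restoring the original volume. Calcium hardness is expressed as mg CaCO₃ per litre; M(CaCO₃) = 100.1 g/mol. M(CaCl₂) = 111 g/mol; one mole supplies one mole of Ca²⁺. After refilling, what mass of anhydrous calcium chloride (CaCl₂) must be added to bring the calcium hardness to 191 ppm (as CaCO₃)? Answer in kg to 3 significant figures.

(a) Alkalinity to neutralize: (175 − 148) = 27 mg/L as CaCO₃ × 654,000 L = 17,660 g as CaCO₃.
(a) Equivalents of H⁺ required: 17,660 ÷ 50 g/eq = 353.2 eq = 353.2 mol HCl.
(a) Mass of HCl: 353.2 × 36.5 = 12,890 g.
(a) Mass of 24.9% solution: 12,890 / 0.249 = 51,770 g.
(a) Volume: 51,770 g ÷ 1.08 g/mL = 47,930 mL.

(b) After draining 43% and refilling: 245 × 0.57 + 8 × 0.43 = 143.09 ppm.
(b) Deficit to target: 191 − 143.09 = 47.91 mg/L.
(b) As CaCO₃: 47.91 mg/L × 564,000 L = 27,020 g; ÷ 100.1 = 269.9 mol Ca²⁺.
(b) Mass: 269.9 × 111 = 29,960 g.

(a) 47.9 L; (b) 30.0 kg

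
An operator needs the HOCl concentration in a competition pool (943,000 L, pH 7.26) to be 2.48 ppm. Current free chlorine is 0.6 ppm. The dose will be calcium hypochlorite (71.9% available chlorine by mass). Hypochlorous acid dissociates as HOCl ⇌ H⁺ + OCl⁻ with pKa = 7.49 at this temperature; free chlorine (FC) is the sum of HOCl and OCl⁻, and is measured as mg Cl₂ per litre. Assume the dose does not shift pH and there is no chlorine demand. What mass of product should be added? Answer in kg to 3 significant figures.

4.38 kg

[OCl⁻]/[HOCl] = 10^(pH − pKa) = 10^(7.26 − 7.49) = 0.5888; fraction as HOCl = 1/(1 + 0.5888) = 0.6294.
Free chlorine required for 2.48 ppm HOCl: 2.48 / 0.6294 = 3.94 ppm.
FC to add: 3.94 − 0.6 = 3.34 mg/L as Cl₂.
Cl₂ equivalent: 3.34 mg/L × 943,000 L = 3150 g.
Product at 71.9% available Cl: 3150 / 0.719 = 4381 g.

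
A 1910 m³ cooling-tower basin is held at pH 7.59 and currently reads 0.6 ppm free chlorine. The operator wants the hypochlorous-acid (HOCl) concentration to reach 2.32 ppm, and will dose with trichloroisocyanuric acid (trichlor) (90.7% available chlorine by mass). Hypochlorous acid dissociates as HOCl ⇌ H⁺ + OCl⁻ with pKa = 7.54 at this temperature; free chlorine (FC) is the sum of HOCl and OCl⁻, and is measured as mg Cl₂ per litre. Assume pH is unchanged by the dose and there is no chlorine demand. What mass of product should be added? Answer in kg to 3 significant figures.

Volume: 1910 m³ = 1,910,000 L.
[OCl⁻]/[HOCl] = 10^(pH − pKa) = 10^(7.59 − 7.54) = 1.122; fraction as HOCl = 1/(1 + 1.122) = 0.4712.
Free chlorine required for 2.32 ppm HOCl: 2.32 / 0.4712 = 4.923 ppm.
FC to add: 4.923 − 0.6 = 4.323 mg/L as Cl₂.
Cl₂ equivalent: 4.323 mg/L × 1,910,000 L = 8257 g.
Product at 90.7% available Cl: 8257 / 0.907 = 9104 g.

9.10 kg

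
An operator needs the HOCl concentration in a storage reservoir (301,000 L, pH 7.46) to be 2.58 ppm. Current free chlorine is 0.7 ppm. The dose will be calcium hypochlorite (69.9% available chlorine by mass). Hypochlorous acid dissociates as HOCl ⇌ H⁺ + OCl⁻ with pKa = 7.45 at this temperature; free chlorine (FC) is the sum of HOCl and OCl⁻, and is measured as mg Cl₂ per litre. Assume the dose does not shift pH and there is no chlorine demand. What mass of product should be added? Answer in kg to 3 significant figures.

[OCl⁻]/[HOCl] = 10^(pH − pKa) = 10^(7.46 − 7.45) = 1.023; fraction as HOCl = 1/(1 + 1.023) = 0.4942.
Free chlorine required for 2.58 ppm HOCl: 2.58 / 0.4942 = 5.22 ppm.
FC to add: 5.22 − 0.7 = 4.52 mg/L as Cl₂.
Cl₂ equivalent: 4.52 mg/L × 301,000 L = 1361 g.
Product at 69.9% available Cl: 1361 / 0.699 = 1946 g.

1.95 kg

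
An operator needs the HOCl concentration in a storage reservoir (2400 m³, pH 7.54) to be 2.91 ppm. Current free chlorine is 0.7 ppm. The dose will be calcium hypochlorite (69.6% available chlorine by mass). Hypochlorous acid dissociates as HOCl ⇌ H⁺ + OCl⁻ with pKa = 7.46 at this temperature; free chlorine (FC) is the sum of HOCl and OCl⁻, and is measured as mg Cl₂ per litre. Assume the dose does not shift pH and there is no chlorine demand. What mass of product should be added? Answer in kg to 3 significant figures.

19.7 kg

Volume: 2400 m³ = 2,400,000 L.
[OCl⁻]/[HOCl] = 10^(pH − pKa) = 10^(7.54 − 7.46) = 1.202; fraction as HOCl = 1/(1 + 1.202) = 0.4541.
Free chlorine required for 2.91 ppm HOCl: 2.91 / 0.4541 = 6.409 ppm.
FC to add: 6.409 − 0.7 = 5.709 mg/L as Cl₂.
Cl₂ equivalent: 5.709 mg/L × 2,400,000 L = 13,700 g.
Product at 69.6% available Cl: 13,700 / 0.696 = 19,680 g.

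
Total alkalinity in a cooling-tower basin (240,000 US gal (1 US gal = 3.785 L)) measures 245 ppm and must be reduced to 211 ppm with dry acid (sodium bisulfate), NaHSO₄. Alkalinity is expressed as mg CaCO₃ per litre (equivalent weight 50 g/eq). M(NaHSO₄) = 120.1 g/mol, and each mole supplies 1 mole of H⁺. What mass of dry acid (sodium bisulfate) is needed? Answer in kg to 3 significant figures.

74.2 kg

Volume: 240,000 US gal × 3.785 L/gal = 908,400 L.
Alkalinity to neutralize: (245 − 211) = 34 mg/L as CaCO₃ × 908,400 L = 30,890 g as CaCO₃.
Equivalents of H⁺ required: 30,890 ÷ 50 g/eq = 617.7 eq = 617.7 mol NaHSO₄.
Mass of NaHSO₄: 617.7 × 120.1 = 74,190 g.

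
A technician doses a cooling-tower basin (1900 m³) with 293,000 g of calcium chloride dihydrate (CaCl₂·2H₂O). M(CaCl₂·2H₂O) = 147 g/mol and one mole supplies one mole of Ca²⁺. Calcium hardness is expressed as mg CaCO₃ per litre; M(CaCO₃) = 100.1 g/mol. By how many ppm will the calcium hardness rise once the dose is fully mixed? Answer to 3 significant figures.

Volume: 1900 m³ = 1,900,000 L.
Moles of Ca²⁺: 293,000 g ÷ 147 g/mol = 1993 mol.
As CaCO₃: 1993 mol × 100.1 g/mol = 199,500 g.
Rise: 199,500 g / 1,900,000 L × 1000 = 105 mg/L.

105 ppm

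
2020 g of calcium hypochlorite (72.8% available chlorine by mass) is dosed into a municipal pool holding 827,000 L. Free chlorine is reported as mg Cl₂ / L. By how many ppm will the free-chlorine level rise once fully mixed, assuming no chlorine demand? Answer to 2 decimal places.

1.78 ppm

Available chlorine delivered: 2020 g × 0.728 = 1471 g as Cl₂.
Concentration rise: 1471 g / 827,000 L = 1.778 mg/L = 1.78 ppm.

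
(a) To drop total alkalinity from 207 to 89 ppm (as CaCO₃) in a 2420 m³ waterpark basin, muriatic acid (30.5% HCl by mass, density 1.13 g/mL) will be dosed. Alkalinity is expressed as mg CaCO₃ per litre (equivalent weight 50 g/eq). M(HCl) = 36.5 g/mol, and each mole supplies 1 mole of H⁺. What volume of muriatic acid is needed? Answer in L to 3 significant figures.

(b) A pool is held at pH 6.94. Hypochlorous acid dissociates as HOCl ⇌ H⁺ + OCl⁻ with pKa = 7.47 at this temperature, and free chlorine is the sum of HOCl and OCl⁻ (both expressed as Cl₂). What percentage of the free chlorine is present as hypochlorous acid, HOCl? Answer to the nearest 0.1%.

(a) 605 L; (b) 77.2%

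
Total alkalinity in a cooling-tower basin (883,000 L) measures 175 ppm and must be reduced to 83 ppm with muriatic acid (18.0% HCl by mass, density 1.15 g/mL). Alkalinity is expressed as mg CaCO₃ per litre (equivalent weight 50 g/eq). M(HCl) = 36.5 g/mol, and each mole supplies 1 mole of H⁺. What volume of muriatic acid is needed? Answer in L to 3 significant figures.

Alkalinity to neutralize: (175 − 83) = 92 mg/L as CaCO₃ × 883,000 L = 81,240 g as CaCO₃.
Equivalents of H⁺ required: 81,240 ÷ 50 g/eq = 1625 eq = 1625 mol HCl.
Mass of HCl: 1625 × 36.5 = 59,300 g.
Mass of 18.0% solution: 59,300 / 0.18 = 329,500 g.
Volume: 329,500 g ÷ 1.15 g/mL = 286,500 mL.

286 L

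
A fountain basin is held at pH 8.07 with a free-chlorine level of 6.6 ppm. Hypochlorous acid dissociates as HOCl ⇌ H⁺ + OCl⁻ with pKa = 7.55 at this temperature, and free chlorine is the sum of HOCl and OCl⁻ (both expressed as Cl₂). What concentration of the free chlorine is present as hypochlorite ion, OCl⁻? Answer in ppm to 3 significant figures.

[OCl⁻]/[HOCl] = 10^(pH − pKa) = 10^(8.07 − 7.55) = 10^0.52 = 3.311.
Fraction as HOCl = 1 / (1 + 3.311) = 0.2319.
OCl⁻ = (1 − 0.2319) × 6.6 ppm = 5.069 ppm.

5.07 ppm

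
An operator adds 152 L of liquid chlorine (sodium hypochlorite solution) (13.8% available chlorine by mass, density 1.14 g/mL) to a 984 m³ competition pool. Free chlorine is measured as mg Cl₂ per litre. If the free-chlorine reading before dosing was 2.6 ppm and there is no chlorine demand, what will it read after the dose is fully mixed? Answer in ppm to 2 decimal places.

Volume: 984 m³ = 984,000 L.
Mass of solution: 152 L × 1000 mL/L × 1.14 g/mL = 173,300 g.
Available chlorine delivered: 173,300 g × 0.138 = 23,910 g as Cl₂.
Concentration rise: 23,910 g / 984,000 L = 24.3 mg/L = 24.30 ppm.
Final FC: 2.6 + 24.30 = 26.90 ppm.

26.90 ppm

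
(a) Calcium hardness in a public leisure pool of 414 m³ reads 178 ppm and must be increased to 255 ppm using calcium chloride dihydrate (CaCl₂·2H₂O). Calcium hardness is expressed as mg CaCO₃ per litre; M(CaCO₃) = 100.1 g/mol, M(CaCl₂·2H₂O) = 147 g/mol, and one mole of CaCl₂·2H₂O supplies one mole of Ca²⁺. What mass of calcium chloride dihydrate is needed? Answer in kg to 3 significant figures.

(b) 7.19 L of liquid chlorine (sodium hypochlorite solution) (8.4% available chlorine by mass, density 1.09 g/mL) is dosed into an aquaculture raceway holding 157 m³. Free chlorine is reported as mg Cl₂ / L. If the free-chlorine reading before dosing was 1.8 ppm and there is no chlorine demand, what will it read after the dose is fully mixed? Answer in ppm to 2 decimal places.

(a) 46.8 kg; (b) 5.99 ppm

(a) Volume: 414 m³ = 414,000 L.
(a) Hardness to add: (255 − 178) = 77 mg/L as CaCO₃ × 414,000 L = 31,880 g as CaCO₃.
(a) Moles of Ca²⁺ (1 mol Ca²⁺ ≡ 1 mol CaCO₃): 31,880 / 100.1 g/mol = 318.5 mol.
(a) Mass of CaCl₂·2H₂O: 318.5 × 147 = 46,810 g.

(b) Volume: 157 m³ = 157,000 L.
(b) Mass of solution: 7.19 L × 1000 mL/L × 1.09 g/mL = 7837 g.
(b) Available chlorine delivered: 7837 g × 0.084 = 658.3 g as Cl₂.
(b) Concentration rise: 658.3 g / 157,000 L = 4.193 mg/L = 4.19 ppm.
(b) Final FC: 1.8 + 4.19 = 5.99 ppm.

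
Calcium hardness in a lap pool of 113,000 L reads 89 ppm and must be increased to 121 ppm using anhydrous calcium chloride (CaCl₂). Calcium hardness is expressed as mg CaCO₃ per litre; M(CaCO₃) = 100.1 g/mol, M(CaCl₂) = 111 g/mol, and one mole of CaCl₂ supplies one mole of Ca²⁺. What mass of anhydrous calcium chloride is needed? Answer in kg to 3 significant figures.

4.01 kg

Hardness to add: (121 − 89) = 32 mg/L as CaCO₃ × 113,000 L = 3616 g as CaCO₃.
Moles of Ca²⁺ (1 mol Ca²⁺ ≡ 1 mol CaCO₃): 3616 / 100.1 g/mol = 36.12 mol.
Mass of CaCl₂: 36.12 × 111 = 4010 g.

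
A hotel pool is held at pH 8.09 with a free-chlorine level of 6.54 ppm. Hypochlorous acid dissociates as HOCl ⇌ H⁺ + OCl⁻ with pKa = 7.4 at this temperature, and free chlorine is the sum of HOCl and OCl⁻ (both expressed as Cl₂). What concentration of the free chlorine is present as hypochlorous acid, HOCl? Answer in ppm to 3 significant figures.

1.11 ppm

[OCl⁻]/[HOCl] = 10^(pH − pKa) = 10^(8.09 − 7.4) = 10^0.69 = 4.898.
Fraction as HOCl = 1 / (1 + 4.898) = 0.1696.
HOCl = 0.1696 × 6.54 ppm = 1.109 ppm.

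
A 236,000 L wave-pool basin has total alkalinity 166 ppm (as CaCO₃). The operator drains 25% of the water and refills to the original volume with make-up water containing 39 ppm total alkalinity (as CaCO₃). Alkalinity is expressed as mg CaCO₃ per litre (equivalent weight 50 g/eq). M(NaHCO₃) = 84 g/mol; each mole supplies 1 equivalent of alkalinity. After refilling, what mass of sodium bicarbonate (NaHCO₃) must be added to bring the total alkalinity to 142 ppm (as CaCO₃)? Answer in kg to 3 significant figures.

3.07 kg

After draining 25% and refilling: 166 × 0.75 + 39 × 0.25 = 134.25 ppm.
Deficit to target: 142 − 134.25 = 7.75 mg/L.
As CaCO₃: 7.75 mg/L × 236,000 L = 1829 g; ÷ 50 g/eq ÷ 1 = 36.58 mol NaHCO₃.
Mass: 36.58 × 84 = 3073 g.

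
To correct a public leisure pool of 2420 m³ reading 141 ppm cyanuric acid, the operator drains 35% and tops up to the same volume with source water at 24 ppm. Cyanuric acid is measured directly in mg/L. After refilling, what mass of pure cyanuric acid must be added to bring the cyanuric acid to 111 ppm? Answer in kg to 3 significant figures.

26.5 kg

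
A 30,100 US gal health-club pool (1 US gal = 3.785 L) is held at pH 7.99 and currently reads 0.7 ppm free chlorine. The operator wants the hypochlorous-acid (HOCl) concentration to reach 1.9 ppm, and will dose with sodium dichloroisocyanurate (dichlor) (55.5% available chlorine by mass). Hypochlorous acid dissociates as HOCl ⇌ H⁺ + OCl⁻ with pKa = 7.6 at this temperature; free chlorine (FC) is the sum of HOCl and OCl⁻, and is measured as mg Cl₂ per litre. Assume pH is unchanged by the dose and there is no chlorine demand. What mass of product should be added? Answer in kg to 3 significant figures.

1.20 kg

Volume: 30,100 US gal × 3.785 L/gal = 113,928 L.
[OCl⁻]/[HOCl] = 10^(pH − pKa) = 10^(7.99 − 7.6) = 2.455; fraction as HOCl = 1/(1 + 2.455) = 0.2895.
Free chlorine required for 1.9 ppm HOCl: 1.9 / 0.2895 = 6.564 ppm.
FC to add: 6.564 − 0.7 = 5.864 mg/L as Cl₂.
Cl₂ equivalent: 5.864 mg/L × 113,928 L = 668.1 g.
Product at 55.5% available Cl: 668.1 / 0.555 = 1204 g.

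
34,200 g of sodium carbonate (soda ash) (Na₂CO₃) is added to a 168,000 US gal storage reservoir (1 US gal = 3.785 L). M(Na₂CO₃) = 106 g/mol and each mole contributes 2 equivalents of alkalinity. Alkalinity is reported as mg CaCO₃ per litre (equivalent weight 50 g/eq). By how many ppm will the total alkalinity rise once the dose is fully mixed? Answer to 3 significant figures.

Volume: 168,000 US gal × 3.785 L/gal = 635,880 L.
Moles of Na₂CO₃: 34,200 g ÷ 106 g/mol = 322.6 mol → 645.3 eq of alkalinity.
As CaCO₃: 645.3 eq × 50 g/eq = 32,260 g.
Rise: 32,260 g / 635,880 L × 1000 = 50.74 mg/L.

50.7 ppm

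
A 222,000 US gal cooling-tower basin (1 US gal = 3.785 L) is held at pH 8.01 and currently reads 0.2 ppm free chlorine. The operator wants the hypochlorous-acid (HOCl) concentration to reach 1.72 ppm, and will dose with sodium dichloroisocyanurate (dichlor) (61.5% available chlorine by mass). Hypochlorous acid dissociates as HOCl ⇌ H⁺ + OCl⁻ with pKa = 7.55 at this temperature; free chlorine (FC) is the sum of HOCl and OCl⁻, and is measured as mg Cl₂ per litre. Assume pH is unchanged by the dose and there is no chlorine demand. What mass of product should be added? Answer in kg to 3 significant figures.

8.85 kg

Volume: 222,000 US gal × 3.785 L/gal = 840,270 L.
[OCl⁻]/[HOCl] = 10^(pH − pKa) = 10^(8.01 − 7.55) = 2.884; fraction as HOCl = 1/(1 + 2.884) = 0.2575.
Free chlorine required for 1.72 ppm HOCl: 1.72 / 0.2575 = 6.681 ppm.
FC to add: 6.681 − 0.2 = 6.481 mg/L as Cl₂.
Cl₂ equivalent: 6.481 mg/L × 840,270 L = 5445 g.
Product at 61.5% available Cl: 5445 / 0.615 = 8854 g.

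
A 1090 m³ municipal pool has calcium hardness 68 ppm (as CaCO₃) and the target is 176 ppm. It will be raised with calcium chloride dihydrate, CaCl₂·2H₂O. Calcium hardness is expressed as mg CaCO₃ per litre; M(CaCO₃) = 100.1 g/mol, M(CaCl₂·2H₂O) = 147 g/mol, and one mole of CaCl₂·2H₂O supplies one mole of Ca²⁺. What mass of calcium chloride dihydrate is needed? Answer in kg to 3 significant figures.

173 kg

Volume: 1090 m³ = 1,090,000 L.
Hardness to add: (176 − 68) = 108 mg/L as CaCO₃ × 1,090,000 L = 117,700 g as CaCO₃.
Moles of Ca²⁺ (1 mol Ca²⁺ ≡ 1 mol CaCO₃): 117,700 / 100.1 g/mol = 1176 mol.
Mass of CaCl₂·2H₂O: 1176 × 147 = 172,900 g.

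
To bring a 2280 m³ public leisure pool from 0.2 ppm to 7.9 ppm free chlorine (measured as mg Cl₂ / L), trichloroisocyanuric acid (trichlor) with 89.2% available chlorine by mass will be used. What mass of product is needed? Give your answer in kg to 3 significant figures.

19.7 kg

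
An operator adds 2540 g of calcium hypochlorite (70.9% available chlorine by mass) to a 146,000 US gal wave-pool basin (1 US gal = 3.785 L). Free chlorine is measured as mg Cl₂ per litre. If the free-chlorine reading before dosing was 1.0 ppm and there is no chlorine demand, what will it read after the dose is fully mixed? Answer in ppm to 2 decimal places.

Volume: 146,000 US gal × 3.785 L/gal = 552,610 L.
Available chlorine delivered: 2540 g × 0.709 = 1801 g as Cl₂.
Concentration rise: 1801 g / 552,610 L = 3.259 mg/L = 3.26 ppm.
Final FC: 1.0 + 3.26 = 4.26 ppm.

4.26 ppm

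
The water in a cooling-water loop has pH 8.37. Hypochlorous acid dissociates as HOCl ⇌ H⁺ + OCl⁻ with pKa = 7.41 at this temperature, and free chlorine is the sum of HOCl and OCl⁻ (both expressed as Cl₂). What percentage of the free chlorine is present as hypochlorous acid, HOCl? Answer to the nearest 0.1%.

9.9%

[OCl⁻]/[HOCl] = 10^(pH − pKa) = 10^(8.37 − 7.41) = 10^0.96 = 9.12.
Fraction as HOCl = 1 / (1 + 9.12) = 0.09881.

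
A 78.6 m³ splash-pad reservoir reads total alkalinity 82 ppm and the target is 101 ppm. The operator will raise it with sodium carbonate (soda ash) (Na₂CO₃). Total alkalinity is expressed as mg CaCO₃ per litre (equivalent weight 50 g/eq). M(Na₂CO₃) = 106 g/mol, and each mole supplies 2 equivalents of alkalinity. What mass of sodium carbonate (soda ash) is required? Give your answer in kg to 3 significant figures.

Volume: 78.6 m³ = 78,600 L.
Alkalinity to add: (101 − 82) = 19 mg/L as CaCO₃ × 78,600 L = 1493 g as CaCO₃.
Equivalents: 1493 g ÷ 50 g/eq = 29.87 eq.
Each mole of Na₂CO₃ supplies 2 eq, so 29.87 / 2 = 14.93 mol.
Mass: 14.93 mol × 106 g/mol = 1583 g.

1.58 kg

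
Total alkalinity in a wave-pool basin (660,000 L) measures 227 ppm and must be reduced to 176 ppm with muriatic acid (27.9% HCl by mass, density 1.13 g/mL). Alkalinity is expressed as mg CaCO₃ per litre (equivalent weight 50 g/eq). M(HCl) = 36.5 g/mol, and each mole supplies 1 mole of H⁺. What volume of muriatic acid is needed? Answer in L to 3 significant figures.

77.9 L

Alkalinity to neutralize: (227 − 176) = 51 mg/L as CaCO₃ × 660,000 L = 33,660 g as CaCO₃.
Equivalents of H⁺ required: 33,660 ÷ 50 g/eq = 673.2 eq = 673.2 mol HCl.
Mass of HCl: 673.2 × 36.5 = 24,570 g.
Mass of 27.9% solution: 24,570 / 0.279 = 88,070 g.
Volume: 88,070 g ÷ 1.13 g/mL = 77,940 mL.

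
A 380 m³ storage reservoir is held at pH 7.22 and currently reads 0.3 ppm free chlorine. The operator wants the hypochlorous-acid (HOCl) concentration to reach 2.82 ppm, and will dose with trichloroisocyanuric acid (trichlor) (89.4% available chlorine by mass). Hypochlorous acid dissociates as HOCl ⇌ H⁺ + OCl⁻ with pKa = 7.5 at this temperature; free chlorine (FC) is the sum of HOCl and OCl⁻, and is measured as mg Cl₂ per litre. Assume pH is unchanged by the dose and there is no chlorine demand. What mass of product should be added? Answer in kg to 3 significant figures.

Volume: 380 m³ = 380,000 L.
[OCl⁻]/[HOCl] = 10^(pH − pKa) = 10^(7.22 − 7.5) = 0.5248; fraction as HOCl = 1/(1 + 0.5248) = 0.6558.
Free chlorine required for 2.82 ppm HOCl: 2.82 / 0.6558 = 4.3 ppm.
FC to add: 4.3 − 0.3 = 4 mg/L as Cl₂.
Cl₂ equivalent: 4 mg/L × 380,000 L = 1520 g.
Product at 89.4% available Cl: 1520 / 0.894 = 1700 g.

1.70 kg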